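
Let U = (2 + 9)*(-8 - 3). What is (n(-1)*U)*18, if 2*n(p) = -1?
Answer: 1089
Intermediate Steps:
n(p) = -½ (n(p) = (½)*(-1) = -½)
U = -121 (U = 11*(-11) = -121)
(n(-1)*U)*18 = -½*(-121)*18 = (121/2)*18 = 1089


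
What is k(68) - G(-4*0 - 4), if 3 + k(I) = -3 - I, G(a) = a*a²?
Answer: -10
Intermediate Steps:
G(a) = a³
k(I) = -6 - I (k(I) = -3 + (-3 - I) = -6 - I)
k(68) - G(-4*0 - 4) = (-6 - 1*68) - (-4*0 - 4)³ = (-6 - 68) - (0 - 4)³ = -74 - 1*(-4)³ = -74 - 1*(-64) = -74 + 64 = -10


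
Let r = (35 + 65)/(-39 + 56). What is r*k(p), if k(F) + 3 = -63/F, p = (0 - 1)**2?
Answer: -6600/17 ≈ -388.24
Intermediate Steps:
p = 1 (p = (-1)**2 = 1)
r = 100/17 ≈ 5.8824
k(F) = -3 - 63/F
r*k(p) = 100*(-3 - 63/1)/17 = 100*(-3 - 63*1)/17 = 100*(-3 - 63)/17 = (100/17)*(-66) = -6600/17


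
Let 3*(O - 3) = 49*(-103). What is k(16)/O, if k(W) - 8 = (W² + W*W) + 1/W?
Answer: -24963/80608 ≈ -0.30968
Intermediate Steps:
k(W) = 8 + 1/W + 2*W² (k(W) = 8 + ((W² + W*W) + 1/W) = 8 + ((W² + W²) + 1/W) = 8 + (2*W² + 1/W) = 8 + (1/W + 2*W²) = 8 + 1/W + 2*W²)
O = -5038/3 (O = 3 + (49*(-103))/3 = 3 + (⅓)*(-5047) = 3 - 5047/3 = -5038/3 ≈ -1679.3)
k(16)/O = (8 + 1/16 + 2*16²)/(-5038/3) = (8 + 1/16 + 2*256)*(-3/5038) = (8 + 1/16 + 512)*(-3/5038) = (8321/16)*(-3/5038) = -24963/80608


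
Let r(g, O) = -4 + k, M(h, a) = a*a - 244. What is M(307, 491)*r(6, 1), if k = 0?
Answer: -963348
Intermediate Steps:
M(h, a) = -244 + a² (M(h, a) = a² - 244 = -244 + a²)
r(g, O) = -4 (r(g, O) = -4 + 0 = -4)
M(307, 491)*r(6, 1) = (-244 + 491²)*(-4) = (-244 + 241081)*(-4) = 240837*(-4) = -963348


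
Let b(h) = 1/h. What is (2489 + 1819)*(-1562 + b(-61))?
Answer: -410479164/61 ≈ -6.7292e+6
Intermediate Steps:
(2489 + 1819)*(-1562 + b(-61)) = (2489 + 1819)*(-1562 + 1/(-61)) = 4308*(-1562 - 1/61) = 4308*(-95283/61) = -410479164/61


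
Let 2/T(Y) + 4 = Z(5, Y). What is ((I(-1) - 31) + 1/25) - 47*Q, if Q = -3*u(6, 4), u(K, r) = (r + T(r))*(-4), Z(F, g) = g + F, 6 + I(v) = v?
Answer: -62989/25 ≈ -2519.6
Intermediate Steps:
I(v) = -6 + v
Z(F, g) = F + g
T(Y) = 2/(1 + Y) (T(Y) = 2/(-4 + (5 + Y)) = 2/(1 + Y))
u(K, r) = -8/(1 + r) - 4*r (u(K, r) = (r + 2/(1 + r))*(-4) = -8/(1 + r) - 4*r)
Q = 264/5 (Q = -12*(-2 - 1*4*(1 + 4))/(1 + 4) = -12*(-2 - 1*4*5)/5 = -12*(-2 - 20)/5 = -12*(-22)/5 = -3*(-88/5) = 264/5 ≈ 52.800)
((I(-1) - 31) + 1/25) - 47*Q = (((-6 - 1) - 31) + 1/25) - 47*264/5 = ((-7 - 31) + 1/25) - 12408/5 = (-38 + 1/25) - 12408/5 = -949/25 - 12408/5 = -62989/25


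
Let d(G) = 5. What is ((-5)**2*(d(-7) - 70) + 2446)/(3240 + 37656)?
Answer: 821/40896 ≈ 0.020075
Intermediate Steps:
((-5)**2*(d(-7) - 70) + 2446)/(3240 + 37656) = ((-5)**2*(5 - 70) + 2446)/(3240 + 37656) = (25*(-65) + 2446)/40896 = (-1625 + 2446)*(1/40896) = 821*(1/40896) = 821/40896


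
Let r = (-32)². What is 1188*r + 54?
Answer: 1216566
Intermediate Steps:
r = 1024
1188*r + 54 = 1188*1024 + 54 = 1216512 + 54 = 1216566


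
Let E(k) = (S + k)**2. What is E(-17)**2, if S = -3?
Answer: 160000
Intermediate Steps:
E(k) = (-3 + k)**2
E(-17)**2 = ((-3 - 17)**2)**2 = ((-20)**2)**2 = 400**2 = 160000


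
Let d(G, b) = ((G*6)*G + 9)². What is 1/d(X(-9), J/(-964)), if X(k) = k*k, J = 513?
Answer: 1/1550390625 ≈ 6.4500e-10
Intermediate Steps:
X(k) = k²
d(G, b) = (9 + 6*G²)² (d(G, b) = ((6*G)*G + 9)² = (6*G² + 9)² = (9 + 6*G²)²)
1/d(X(-9), J/(-964)) = 1/(9*(3 + 2*((-9)²)²)²) = 1/(9*(3 + 2*81²)²) = 1/(9*(3 + 2*6561)²) = 1/(9*(3 + 13122)²) = 1/(9*13125²) = 1/(9*172265625) = 1/1550390625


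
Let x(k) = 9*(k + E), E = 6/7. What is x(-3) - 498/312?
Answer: -7601/364 ≈ -20.882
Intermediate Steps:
E = 6/7 (E = 6*(1/7) = 6/7 ≈ 0.85714)
x(k) = 54/7 + 9*k (x(k) = 9*(k + 6/7) = 9*(6/7 + k) = 54/7 + 9*k)
x(-3) - 498/312 = (54/7 + 9*(-3)) - 498/312 = (54/7 - 27) + (1/312)*(-498) = -135/7 - 83/52 = -7601/364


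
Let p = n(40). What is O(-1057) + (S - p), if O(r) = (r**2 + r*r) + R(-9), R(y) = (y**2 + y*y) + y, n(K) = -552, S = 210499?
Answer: 2445702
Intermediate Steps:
p = -552
R(y) = y + 2*y**2 (R(y) = (y**2 + y**2) + y = 2*y**2 + y = y + 2*y**2)
O(r) = 153 + 2*r**2 (O(r) = (r**2 + r*r) - 9*(1 + 2*(-9)) = (r**2 + r**2) - 9*(1 - 18) = 2*r**2 - 9*(-17) = 2*r**2 + 153 = 153 + 2*r**2)
O(-1057) + (S - p) = (153 + 2*(-1057)**2) + (210499 - 1*(-552)) = (153 + 2*1117249) + (210499 + 552) = (153 + 2234498) + 211051 = 2234651 + 211051 = 2445702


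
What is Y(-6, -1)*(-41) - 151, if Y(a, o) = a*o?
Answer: -397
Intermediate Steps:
Y(-6, -1)*(-41) - 151 = -6*(-1)*(-41) - 151 = 6*(-41) - 151 = -246 - 151 = -397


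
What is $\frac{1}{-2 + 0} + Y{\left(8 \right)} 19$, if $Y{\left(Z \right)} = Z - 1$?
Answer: $\frac{265}{2} \approx 132.5$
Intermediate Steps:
$Y{\left(Z \right)} = -1 + Z$ ($Y{\left(Z \right)} = Z - 1 = -1 + Z$)
$\frac{1}{-2 + 0} + Y{\left(8 \right)} 19 = \frac{1}{-2 + 0} + \left(-1 + 8\right) 19 = \frac{1}{-2} + 7 \cdot 19 = - \frac{1}{2} + 133 = \frac{265}{2}$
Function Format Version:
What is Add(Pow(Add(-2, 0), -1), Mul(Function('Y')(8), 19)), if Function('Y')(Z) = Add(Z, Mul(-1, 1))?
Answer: Rational(265, 2) ≈ 132.50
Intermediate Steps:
Function('Y')(Z) = Add(-1, Z) (Function('Y')(Z) = Add(Z, -1) = Add(-1, Z))
Add(Pow(Add(-2, 0), -1), Mul(Function('Y')(8), 19)) = Add(Pow(Add(-2, 0), -1), Mul(Add(-1, 8), 19)) = Add(Pow(-2, -1), Mul(7, 19)) = Add(Rational(-1, 2), 133) = Rational(265, 2)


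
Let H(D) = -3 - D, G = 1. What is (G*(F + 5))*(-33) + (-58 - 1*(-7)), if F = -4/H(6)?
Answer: -692/3 ≈ -230.67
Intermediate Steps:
F = 4/9 (F = -4/(-3 - 1*6) = -4/(-3 - 6) = -4/(-9) = -4*(-⅑) = 4/9 ≈ 0.44444)
(G*(F + 5))*(-33) + (-58 - 1*(-7)) = (1*(4/9 + 5))*(-33) + (-58 - 1*(-7)) = (1*(49/9))*(-33) + (-58 + 7) = (49/9)*(-33) - 51 = -539/3 - 51 = -692/3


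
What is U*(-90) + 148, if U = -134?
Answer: 12208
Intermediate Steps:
U*(-90) + 148 = -134*(-90) + 148 = 12060 + 148 = 12208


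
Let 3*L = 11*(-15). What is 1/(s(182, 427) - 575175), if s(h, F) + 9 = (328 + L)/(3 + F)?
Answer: -430/247328847 ≈ -1.7386e-6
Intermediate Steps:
L = -55 (L = (11*(-15))/3 = (1/3)*(-165) = -55)
s(h, F) = -9 + 273/(3 + F) (s(h, F) = -9 + (328 - 55)/(3 + F) = -9 + 273/(3 + F))
1/(s(182, 427) - 575175) = 1/(3*(82 - 3*427)/(3 + 427) - 575175) = 1/(3*(82 - 1281)/430 - 575175) = 1/(3*(1/430)*(-1199) - 575175) = 1/(-3597/430 - 575175) = 1/(-247328847/430) = -430/247328847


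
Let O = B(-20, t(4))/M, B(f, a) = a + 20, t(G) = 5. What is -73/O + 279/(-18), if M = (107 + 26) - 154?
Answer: 2291/50 ≈ 45.820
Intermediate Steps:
B(f, a) = 20 + a
M = -21 (M = 133 - 154 = -21)
O = -25/21 (O = (20 + 5)/(-21) = 25*(-1/21) = -25/21 ≈ -1.1905)
-73/O + 279/(-18) = -73/(-25/21) + 279/(-18) = -73*(-21/25) + 279*(-1/18) = 1533/25 - 31/2 = 2291/50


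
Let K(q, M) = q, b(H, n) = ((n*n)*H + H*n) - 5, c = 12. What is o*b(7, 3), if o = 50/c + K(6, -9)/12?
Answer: 1106/3 ≈ 368.67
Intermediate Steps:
b(H, n) = -5 + H*n + H*n² (b(H, n) = (n²*H + H*n) - 5 = (H*n² + H*n) - 5 = (H*n + H*n²) - 5 = -5 + H*n + H*n²)
o = 14/3 (o = 50/12 + 6/12 = 50*(1/12) + 6*(1/12) = 25/6 + ½ = 14/3 ≈ 4.6667)
o*b(7, 3) = 14*(-5 + 7*3 + 7*3²)/3 = 14*(-5 + 21 + 7*9)/3 = 14*(-5 + 21 + 63)/3 = (14/3)*79 = 1106/3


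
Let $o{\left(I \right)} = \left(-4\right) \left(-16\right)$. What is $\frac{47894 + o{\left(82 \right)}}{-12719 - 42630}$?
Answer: $- \frac{47958}{55349} \approx -0.86647$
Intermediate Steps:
$o{\left(I \right)} = 64$
$\frac{47894 + o{\left(82 \right)}}{-12719 - 42630} = \frac{47894 + 64}{-12719 - 42630} = \frac{47958}{-55349} = 47958 \left(- \frac{1}{55349}\right) = - \frac{47958}{55349}$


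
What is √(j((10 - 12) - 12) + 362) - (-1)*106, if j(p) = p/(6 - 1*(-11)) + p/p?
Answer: 106 + √104669/17 ≈ 125.03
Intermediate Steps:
j(p) = 1 + p/17 (j(p) = p/(6 + 11) + 1 = p/17 + 1 = 1 + p/17)
√(j((10 - 12) - 12) + 362) - (-1)*106 = √((1 + ((10 - 12) - 12)/17) + 362) - (-1)*106 = √((1 + (-2 - 12)/17) + 362) - 1*(-106) = √((1 + (1/17)*(-14)) + 362) + 106 = √((1 - 14/17) + 362) + 106 = √(3/17 + 362) + 106 = √(6157/17) + 106 = √104669/17 + 106 = 106 + √104669/17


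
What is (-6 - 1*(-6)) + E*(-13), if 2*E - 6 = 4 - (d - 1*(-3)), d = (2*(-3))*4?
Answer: -403/2 ≈ -201.50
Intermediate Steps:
d = -24 (d = -6*4 = -24)
E = 31/2 (E = 3 + (4 - (-24 - 1*(-3)))/2 = 3 + (4 - (-24 + 3))/2 = 3 + (4 - 1*(-21))/2 = 3 + (4 + 21)/2 = 3 + (½)*25 = 3 + 25/2 = 31/2 ≈ 15.500)
(-6 - 1*(-6)) + E*(-13) = (-6 - 1*(-6)) + (31/2)*(-13) = (-6 + 6) - 403/2 = 0 - 403/2 = -403/2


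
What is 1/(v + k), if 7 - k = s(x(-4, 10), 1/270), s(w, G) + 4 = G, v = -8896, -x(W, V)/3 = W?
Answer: -270/2398951 ≈ -0.00011255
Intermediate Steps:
x(W, V) = -3*W
s(w, G) = -4 + G
k = 2969/270 (k = 7 - (-4 + 1/270) = 7 - 1*(-1079/270) = 7 + 1079/270 = 2969/270 ≈ 10.996)
1/(v + k) = 1/(-8896 + 2969/270) = 1/(-2398951/270) = -270/2398951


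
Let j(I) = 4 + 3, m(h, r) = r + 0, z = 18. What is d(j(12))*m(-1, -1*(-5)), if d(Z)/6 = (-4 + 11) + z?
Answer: 750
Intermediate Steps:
m(h, r) = r
j(I) = 7
d(Z) = 150 (d(Z) = 6*((-4 + 11) + 18) = 6*(7 + 18) = 6*25 = 150)
d(j(12))*m(-1, -1*(-5)) = 150*(-1*(-5)) = 150*5 = 750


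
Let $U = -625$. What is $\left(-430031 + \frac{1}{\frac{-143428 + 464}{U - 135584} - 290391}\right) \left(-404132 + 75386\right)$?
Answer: $\frac{5591748480309634588044}{39553724755} \approx 1.4137 \cdot 10^{11}$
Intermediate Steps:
$\left(-430031 + \frac{1}{\frac{-143428 + 464}{U - 135584} - 290391}\right) \left(-404132 + 75386\right) = \left(-430031 + \frac{1}{\frac{-143428 + 464}{-625 - 135584} - 290391}\right) \left(-404132 + 75386\right) = \left(-430031 + \frac{1}{- \frac{142964}{-136209} - 290391}\right) \left(-328746\right) = \left(-430031 + \frac{1}{\left(-142964\right) \left(- \frac{1}{136209}\right) - 290391}\right) \left(-328746\right) = \left(-430031 + \frac{1}{\frac{142964}{136209} - 290391}\right) \left(-328746\right) = \left(-430031 + \frac{1}{- \frac{39553724755}{136209}}\right) \left(-328746\right) = \left(-430031 - \frac{136209}{39553724755}\right) \left(-328746\right) = \left(- \frac{17009327810253614}{39553724755}\right) \left(-328746\right) = \frac{5591748480309634588044}{39553724755}$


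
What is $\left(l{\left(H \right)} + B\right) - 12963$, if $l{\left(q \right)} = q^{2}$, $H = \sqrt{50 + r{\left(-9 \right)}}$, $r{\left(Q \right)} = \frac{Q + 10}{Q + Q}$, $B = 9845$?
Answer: $- \frac{55225}{18} \approx -3068.1$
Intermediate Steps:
$r{\left(Q \right)} = \frac{10 + Q}{2 Q}$
$H = \frac{\sqrt{1798}}{6}$ ($H = \sqrt{50 + \frac{10 - 9}{2 \left(-9\right)}} = \sqrt{50 + \frac{1}{2} \left(- \frac{1}{9}\right) 1} = \sqrt{50 - \frac{1}{18}} = \sqrt{\frac{899}{18}} = \frac{\sqrt{1798}}{6} \approx 7.0671$)
$\left(l{\left(H \right)} + B\right) - 12963 = \left(\left(\frac{\sqrt{1798}}{6}\right)^{2} + 9845\right) - 12963 = \left(\frac{899}{18} + 9845\right) - 12963 = \frac{178109}{18} - 12963 = - \frac{55225}{18}$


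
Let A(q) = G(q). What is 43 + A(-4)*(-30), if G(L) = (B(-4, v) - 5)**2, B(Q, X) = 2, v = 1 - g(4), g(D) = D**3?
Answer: -227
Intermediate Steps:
v = -63 (v = 1 - 1*4**3 = 1 - 1*64 = 1 - 64 = -63)
G(L) = 9 (G(L) = (2 - 5)**2 = (-3)**2 = 9)
A(q) = 9
43 + A(-4)*(-30) = 43 + 9*(-30) = 43 - 270 = -227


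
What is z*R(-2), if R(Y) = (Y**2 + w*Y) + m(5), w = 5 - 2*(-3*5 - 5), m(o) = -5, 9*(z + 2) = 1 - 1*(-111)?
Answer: -8554/9 ≈ -950.44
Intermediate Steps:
z = 94/9 (z = -2 + (1 - 1*(-111))/9 = -2 + (1 + 111)/9 = -2 + (1/9)*112 = -2 + 112/9 = 94/9 ≈ 10.444)
w = 45 (w = 5 - 2*(-15 - 5) = 5 - 2*(-20) = 5 + 40 = 45)
R(Y) = -5 + Y**2 + 45*Y (R(Y) = (Y**2 + 45*Y) - 5 = -5 + Y**2 + 45*Y)
z*R(-2) = 94*(-5 + (-2)**2 + 45*(-2))/9 = 94*(-5 + 4 - 90)/9 = (94/9)*(-91) = -8554/9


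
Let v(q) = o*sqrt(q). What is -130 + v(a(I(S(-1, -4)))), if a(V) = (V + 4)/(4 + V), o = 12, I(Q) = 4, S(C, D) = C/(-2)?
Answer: -118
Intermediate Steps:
S(C, D) = -C/2 (S(C, D) = C*(-1/2) = -C/2)
a(V) = 1 (a(V) = (4 + V)/(4 + V) = 1)
v(q) = 12*sqrt(q)
-130 + v(a(I(S(-1, -4)))) = -130 + 12*sqrt(1) = -130 + 12*1 = -130 + 12 = -118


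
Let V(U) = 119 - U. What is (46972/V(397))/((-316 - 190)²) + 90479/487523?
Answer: 1604303763869/8675228998546 ≈ 0.18493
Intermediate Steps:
(46972/V(397))/((-316 - 190)²) + 90479/487523 = (46972/(119 - 1*397))/((-316 - 190)²) + 90479/487523 = (46972/(119 - 397))/((-506)²) + 90479*(1/487523) = (46972/(-278))/256036 + 90479/487523 = (46972*(-1/278))*(1/256036) + 90479/487523 = -23486/139*1/256036 + 90479/487523 = -11743/17794502 + 90479/487523 = 1604303763869/8675228998546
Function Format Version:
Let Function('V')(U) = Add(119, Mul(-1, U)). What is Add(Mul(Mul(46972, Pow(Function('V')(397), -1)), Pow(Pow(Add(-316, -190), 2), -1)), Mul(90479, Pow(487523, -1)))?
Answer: Rational(1604303763869, 8675228998546) ≈ 0.18493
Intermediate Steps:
Add(Mul(Mul(46972, Pow(Function('V')(397), -1)), Pow(Pow(Add(-316, -190), 2), -1)), Mul(90479, Pow(487523, -1))) = Add(Mul(Mul(46972, Pow(Add(119, Mul(-1, 397)), -1)), Pow(Pow(Add(-316, -190), 2), -1)), Mul(90479, Pow(487523, -1))) = Add(Mul(Mul(46972, Pow(Add(119, -397), -1)), Pow(Pow(-506, 2), -1)), Mul(90479, Rational(1, 487523))) = Add(Mul(Mul(46972, Pow(-278, -1)), Pow(256036, -1)), Rational(90479, 487523)) = Add(Mul(Mul(46972, Rational(-1, 278)), Rational(1, 256036)), Rational(90479, 487523)) = Add(Mul(Rational(-23486, 139), Rational(1, 256036)), Rational(90479, 487523)) = Add(Rational(-11743, 17794502), Rational(90479, 487523)) = Rational(1604303763869, 8675228998546)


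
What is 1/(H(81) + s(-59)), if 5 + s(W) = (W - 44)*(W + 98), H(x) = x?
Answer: -1/3941 ≈ -0.00025374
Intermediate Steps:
s(W) = -5 + (-44 + W)*(98 + W) (s(W) = -5 + (W - 44)*(W + 98) = -5 + (-44 + W)*(98 + W))
1/(H(81) + s(-59)) = 1/(81 + (-4317 + (-59)² + 54*(-59))) = 1/(81 + (-4317 + 3481 - 3186)) = 1/(81 - 4022) = 1/(-3941) = -1/3941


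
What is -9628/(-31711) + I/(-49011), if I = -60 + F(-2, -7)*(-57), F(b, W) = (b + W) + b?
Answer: 151299257/518062607 ≈ 0.29205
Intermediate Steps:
F(b, W) = W + 2*b (F(b, W) = (W + b) + b = W + 2*b)
I = 567 (I = -60 + (-7 + 2*(-2))*(-57) = -60 + (-7 - 4)*(-57) = -60 - 11*(-57) = -60 + 627 = 567)
-9628/(-31711) + I/(-49011) = -9628/(-31711) + 567/(-49011) = -9628*(-1/31711) + 567*(-1/49011) = 9628/31711 - 189/16337 = 151299257/518062607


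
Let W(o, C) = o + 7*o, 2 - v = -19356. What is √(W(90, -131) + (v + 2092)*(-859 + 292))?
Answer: 3*I*√1351270 ≈ 3487.3*I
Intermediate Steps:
v = 19358 (v = 2 - 1*(-19356) = 2 + 19356 = 19358)
W(o, C) = 8*o
√(W(90, -131) + (v + 2092)*(-859 + 292)) = √(8*90 + (19358 + 2092)*(-859 + 292)) = √(720 + 21450*(-567)) = √(720 - 12162150) = √(-12161430) = 3*I*√1351270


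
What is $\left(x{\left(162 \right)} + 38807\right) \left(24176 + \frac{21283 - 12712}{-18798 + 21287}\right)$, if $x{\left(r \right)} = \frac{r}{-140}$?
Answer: $\frac{32696130271543}{34846} \approx 9.383 \cdot 10^{8}$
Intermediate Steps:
$x{\left(r \right)} = - \frac{r}{140}$ ($x{\left(r \right)} = r \left(- \frac{1}{140}\right) = - \frac{r}{140}$)
$\left(x{\left(162 \right)} + 38807\right) \left(24176 + \frac{21283 - 12712}{-18798 + 21287}\right) = \left(\left(- \frac{1}{140}\right) 162 + 38807\right) \left(24176 + \frac{21283 - 12712}{-18798 + 21287}\right) = \left(- \frac{81}{70} + 38807\right) \left(24176 + \frac{8571}{2489}\right) = \frac{2716409 \left(24176 + 8571 \cdot \frac{1}{2489}\right)}{70} = \frac{2716409 \left(24176 + \frac{8571}{2489}\right)}{70} = \frac{2716409}{70} \cdot \frac{60182635}{2489} = \frac{32696130271543}{34846}$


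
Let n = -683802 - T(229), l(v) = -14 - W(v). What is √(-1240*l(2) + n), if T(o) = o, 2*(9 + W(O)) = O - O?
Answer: I*√677831 ≈ 823.3*I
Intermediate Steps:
W(O) = -9 (W(O) = -9 + (O - O)/2 = -9 + (½)*0 = -9 + 0 = -9)
l(v) = -5 (l(v) = -14 - 1*(-9) = -14 + 9 = -5)
n = -684031 (n = -683802 - 1*229 = -683802 - 229 = -684031)
√(-1240*l(2) + n) = √(-1240*(-5) - 684031) = √(6200 - 684031) = √(-677831) = I*√677831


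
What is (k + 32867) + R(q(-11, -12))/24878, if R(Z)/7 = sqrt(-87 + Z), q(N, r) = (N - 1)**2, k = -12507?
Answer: 20360 + sqrt(57)/3554 ≈ 20360.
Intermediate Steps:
q(N, r) = (-1 + N)**2
R(Z) = 7*sqrt(-87 + Z)
(k + 32867) + R(q(-11, -12))/24878 = (-12507 + 32867) + (7*sqrt(-87 + (-1 - 11)**2))/24878 = 20360 + (7*sqrt(-87 + (-12)**2))*(1/24878) = 20360 + (7*sqrt(-87 + 144))*(1/24878) = 20360 + (7*sqrt(57))*(1/24878) = 20360 + sqrt(57)/3554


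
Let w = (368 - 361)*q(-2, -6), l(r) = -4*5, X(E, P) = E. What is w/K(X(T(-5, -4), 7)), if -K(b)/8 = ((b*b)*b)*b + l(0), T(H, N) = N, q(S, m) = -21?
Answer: 147/1888 ≈ 0.077860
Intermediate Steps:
l(r) = -20
K(b) = 160 - 8*b**4 (K(b) = -8*(((b*b)*b)*b - 20) = -8*((b**2*b)*b - 20) = -8*(b**3*b - 20) = -8*(b**4 - 20) = -8*(-20 + b**4) = 160 - 8*b**4)
w = -147 (w = (368 - 361)*(-21) = 7*(-21) = -147)
w/K(X(T(-5, -4), 7)) = -147/(160 - 8*(-4)**4) = -147/(160 - 8*256) = -147/(160 - 2048) = -147/(-1888) = -147*(-1/1888) = 147/1888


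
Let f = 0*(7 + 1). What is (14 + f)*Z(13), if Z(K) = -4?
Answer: -56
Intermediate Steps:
f = 0 (f = 0*8 = 0)
(14 + f)*Z(13) = (14 + 0)*(-4) = 14*(-4) = -56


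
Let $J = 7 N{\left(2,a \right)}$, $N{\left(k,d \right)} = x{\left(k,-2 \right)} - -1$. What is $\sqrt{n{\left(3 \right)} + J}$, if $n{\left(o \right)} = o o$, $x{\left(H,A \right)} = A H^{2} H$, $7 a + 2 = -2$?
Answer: $4 i \sqrt{6} \approx 9.798 i$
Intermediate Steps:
$a = - \frac{4}{7}$ ($a = - \frac{2}{7} + \frac{1}{7} \left(-2\right) = - \frac{2}{7} - \frac{2}{7} = - \frac{4}{7} \approx -0.57143$)
$x{\left(H,A \right)} = A H^{3}$
$n{\left(o \right)} = o^{2}$
$N{\left(k,d \right)} = 1 - 2 k^{3}$ ($N{\left(k,d \right)} = - 2 k^{3} - -1 = - 2 k^{3} + 1 = 1 - 2 k^{3}$)
$J = -105$ ($J = 7 \left(1 - 2 \cdot 2^{3}\right) = 7 \left(1 - 16\right) = 7 \left(-15\right) = -105$)
$\sqrt{n{\left(3 \right)} + J} = \sqrt{3^{2} - 105} = \sqrt{9 - 105} = \sqrt{-96} = 4 i \sqrt{6}$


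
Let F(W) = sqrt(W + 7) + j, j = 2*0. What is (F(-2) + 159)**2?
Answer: (159 + sqrt(5))**2 ≈ 25997.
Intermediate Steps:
j = 0
F(W) = sqrt(7 + W) (F(W) = sqrt(W + 7) + 0 = sqrt(7 + W) + 0 = sqrt(7 + W))
(F(-2) + 159)**2 = (sqrt(7 - 2) + 159)**2 = (sqrt(5) + 159)**2 = (159 + sqrt(5))**2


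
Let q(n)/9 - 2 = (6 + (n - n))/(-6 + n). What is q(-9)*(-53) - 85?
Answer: -4241/5 ≈ -848.20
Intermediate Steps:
q(n) = 18 + 54/(-6 + n) (q(n) = 18 + 9*((6 + (n - n))/(-6 + n)) = 18 + 9*((6 + 0)/(-6 + n)) = 18 + 9*(6/(-6 + n)) = 18 + 54/(-6 + n))
q(-9)*(-53) - 85 = (18*(-3 - 9)/(-6 - 9))*(-53) - 85 = (18*(-12)/(-15))*(-53) - 85 = (18*(-1/15)*(-12))*(-53) - 85 = (72/5)*(-53) - 85 = -3816/5 - 85 = -4241/5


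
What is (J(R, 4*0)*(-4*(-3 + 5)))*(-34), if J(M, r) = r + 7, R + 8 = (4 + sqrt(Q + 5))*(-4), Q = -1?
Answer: 1904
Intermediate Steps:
R = -32 (R = -8 + (4 + sqrt(-1 + 5))*(-4) = -8 + (4 + sqrt(4))*(-4) = -8 + (4 + 2)*(-4) = -8 + 6*(-4) = -8 - 24 = -32)
J(M, r) = 7 + r
(J(R, 4*0)*(-4*(-3 + 5)))*(-34) = ((7 + 4*0)*(-4*(-3 + 5)))*(-34) = ((7 + 0)*(-4*2))*(-34) = (7*(-8))*(-34) = -56*(-34) = 1904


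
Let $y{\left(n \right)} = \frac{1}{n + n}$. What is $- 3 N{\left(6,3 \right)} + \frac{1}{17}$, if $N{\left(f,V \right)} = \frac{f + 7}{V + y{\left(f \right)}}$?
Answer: $- \frac{7919}{629} \approx -12.59$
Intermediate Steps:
$y{\left(n \right)} = \frac{1}{2 n}$
$N{\left(f,V \right)} = \frac{7 + f}{V + \frac{1}{2 f}}$ ($N{\left(f,V \right)} = \frac{f + 7}{V + \frac{1}{2 f}} = \frac{7 + f}{V + \frac{1}{2 f}}$)
$- 3 N{\left(6,3 \right)} + \frac{1}{17} = - 3 \cdot 2 \cdot 6 \frac{1}{1 + 2 \cdot 3 \cdot 6} \left(7 + 6\right) + \frac{1}{17} = - 3 \cdot 2 \cdot 6 \frac{1}{1 + 36} \cdot 13 + \frac{1}{17} = - 3 \cdot 2 \cdot 6 \cdot \frac{1}{37} \cdot 13 + \frac{1}{17} = \left(-3\right) \frac{156}{37} + \frac{1}{17} = - \frac{468}{37} + \frac{1}{17} = - \frac{7919}{629}$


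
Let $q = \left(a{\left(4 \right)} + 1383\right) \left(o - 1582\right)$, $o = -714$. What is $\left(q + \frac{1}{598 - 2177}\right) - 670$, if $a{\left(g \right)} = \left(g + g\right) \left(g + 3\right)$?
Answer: $- \frac{5217985507}{1579} \approx -3.3046 \cdot 10^{6}$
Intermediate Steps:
$a{\left(g \right)} = 2 g \left(3 + g\right)$
$q = -3303944$ ($q = \left(2 \cdot 4 \left(3 + 4\right) + 1383\right) \left(-714 - 1582\right) = \left(2 \cdot 4 \cdot 7 + 1383\right) \left(-2296\right) = \left(56 + 1383\right) \left(-2296\right) = 1439 \left(-2296\right) = -3303944$)
$\left(q + \frac{1}{598 - 2177}\right) - 670 = \left(-3303944 + \frac{1}{598 - 2177}\right) - 670 = \left(-3303944 + \frac{1}{-1579}\right) - 670 = \left(-3303944 - \frac{1}{1579}\right) - 670 = - \frac{5216927577}{1579} - 670 = - \frac{5217985507}{1579}$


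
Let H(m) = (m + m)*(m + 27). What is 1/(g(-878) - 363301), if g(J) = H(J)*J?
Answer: -1/1312407869 ≈ -7.6196e-10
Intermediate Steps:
H(m) = 2*m*(27 + m) (H(m) = (2*m)*(27 + m) = 2*m*(27 + m))
g(J) = 2*J²*(27 + J) (g(J) = (2*J*(27 + J))*J = 2*J²*(27 + J))
1/(g(-878) - 363301) = 1/(2*(-878)²*(27 - 878) - 363301) = 1/(2*770884*(-851) - 363301) = 1/(-1312044568 - 363301) = 1/(-1312407869) = -1/1312407869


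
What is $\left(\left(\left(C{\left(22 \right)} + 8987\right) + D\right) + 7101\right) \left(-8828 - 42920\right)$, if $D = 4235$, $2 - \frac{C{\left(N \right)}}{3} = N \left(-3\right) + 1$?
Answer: $-1062075952$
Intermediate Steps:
$C{\left(N \right)} = 3 + 9 N$ ($C{\left(N \right)} = 6 - 3 \left(N \left(-3\right) + 1\right) = 6 - 3 \left(- 3 N + 1\right) = 6 - 3 \left(1 - 3 N\right) = 6 + \left(-3 + 9 N\right) = 3 + 9 N$)
$\left(\left(\left(C{\left(22 \right)} + 8987\right) + D\right) + 7101\right) \left(-8828 - 42920\right) = \left(\left(\left(\left(3 + 9 \cdot 22\right) + 8987\right) + 4235\right) + 7101\right) \left(-8828 - 42920\right) = \left(\left(\left(\left(3 + 198\right) + 8987\right) + 4235\right) + 7101\right) \left(-51748\right) = \left(\left(\left(201 + 8987\right) + 4235\right) + 7101\right) \left(-51748\right) = \left(\left(9188 + 4235\right) + 7101\right) \left(-51748\right) = \left(13423 + 7101\right) \left(-51748\right) = 20524 \left(-51748\right) = -1062075952$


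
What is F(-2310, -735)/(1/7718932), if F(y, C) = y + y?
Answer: -35661465840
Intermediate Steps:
F(y, C) = 2*y
F(-2310, -735)/(1/7718932) = (2*(-2310))/(1/7718932) = -4620/1/7718932 = -4620*7718932 = -35661465840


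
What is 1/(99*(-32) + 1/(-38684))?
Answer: -38684/122550913 ≈ -0.00031566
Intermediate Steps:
1/(99*(-32) + 1/(-38684)) = 1/(-3168 - 1/38684) = 1/(-122550913/38684) = -38684/122550913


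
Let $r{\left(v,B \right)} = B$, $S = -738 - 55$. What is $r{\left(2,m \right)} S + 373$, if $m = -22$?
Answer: $17819$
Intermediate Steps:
$S = -793$ ($S = -738 + \left(-71 + 16\right) = -738 - 55 = -793$)
$r{\left(2,m \right)} S + 373 = \left(-22\right) \left(-793\right) + 373 = 17446 + 373 = 17819$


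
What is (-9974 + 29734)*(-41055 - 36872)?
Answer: -1539837520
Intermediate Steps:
(-9974 + 29734)*(-41055 - 36872) = 19760*(-77927) = -1539837520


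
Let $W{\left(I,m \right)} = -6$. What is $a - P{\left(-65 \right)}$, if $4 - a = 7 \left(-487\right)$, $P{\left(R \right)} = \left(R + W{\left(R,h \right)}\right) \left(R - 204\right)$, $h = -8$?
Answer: $-15686$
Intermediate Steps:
$P{\left(R \right)} = \left(-204 + R\right) \left(-6 + R\right)$ ($P{\left(R \right)} = \left(R - 6\right) \left(R - 204\right) = \left(-6 + R\right) \left(-204 + R\right) = \left(-204 + R\right) \left(-6 + R\right)$)
$a = 3413$ ($a = 4 - 7 \left(-487\right) = 4 - -3409 = 4 + 3409 = 3413$)
$a - P{\left(-65 \right)} = 3413 - \left(1224 + \left(-65\right)^{2} - -13650\right) = 3413 - \left(1224 + 4225 + 13650\right) = 3413 - 19099 = -15686$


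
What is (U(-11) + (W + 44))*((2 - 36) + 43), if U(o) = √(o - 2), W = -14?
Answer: 270 + 9*I*√13 ≈ 270.0 + 32.45*I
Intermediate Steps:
U(o) = √(-2 + o)
(U(-11) + (W + 44))*((2 - 36) + 43) = (√(-2 - 11) + (-14 + 44))*((2 - 36) + 43) = (√(-13) + 30)*(-34 + 43) = (I*√13 + 30)*9 = (30 + I*√13)*9 = 270 + 9*I*√13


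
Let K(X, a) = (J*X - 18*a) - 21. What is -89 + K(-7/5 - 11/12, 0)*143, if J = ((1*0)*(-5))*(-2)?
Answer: -3092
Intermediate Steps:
J = 0 (J = (0*(-5))*(-2) = 0*(-2) = 0)
K(X, a) = -21 - 18*a (K(X, a) = (0*X - 18*a) - 21 = (0 - 18*a) - 21 = -18*a - 21 = -21 - 18*a)
-89 + K(-7/5 - 11/12, 0)*143 = -89 + (-21 - 18*0)*143 = -89 + (-21 + 0)*143 = -89 - 21*143 = -89 - 3003 = -3092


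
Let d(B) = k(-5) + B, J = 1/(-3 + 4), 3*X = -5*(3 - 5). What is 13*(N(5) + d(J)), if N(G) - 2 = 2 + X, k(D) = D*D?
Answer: 1300/3 ≈ 433.33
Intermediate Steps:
X = 10/3 (X = (-5*(3 - 5))/3 = (-5*(-2))/3 = (⅓)*10 = 10/3 ≈ 3.3333)
k(D) = D²
J = 1 (J = 1/1 = 1)
N(G) = 22/3 (N(G) = 2 + (2 + 10/3) = 2 + 16/3 = 22/3)
d(B) = 25 + B (d(B) = (-5)² + B = 25 + B)
13*(N(5) + d(J)) = 13*(22/3 + (25 + 1)) = 13*(22/3 + 26) = 13*(100/3) = 1300/3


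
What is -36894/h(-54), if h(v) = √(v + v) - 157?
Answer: 5792358/24757 + 221364*I*√3/24757 ≈ 233.97 + 15.487*I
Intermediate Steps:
h(v) = -157 + √2*√v (h(v) = √(2*v) - 157 = √2*√v - 157 = -157 + √2*√v)
-36894/h(-54) = -36894/(-157 + √2*√(-54)) = -36894/(-157 + √2*(3*I*√6)) = -36894/(-157 + 6*I*√3)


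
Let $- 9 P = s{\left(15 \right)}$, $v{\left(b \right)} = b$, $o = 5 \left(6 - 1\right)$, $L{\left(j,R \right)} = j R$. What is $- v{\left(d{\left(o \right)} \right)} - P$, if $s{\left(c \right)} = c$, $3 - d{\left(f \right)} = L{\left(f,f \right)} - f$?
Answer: $\frac{1796}{3} \approx 598.67$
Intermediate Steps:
$L{\left(j,R \right)} = R j$
$o = 25$ ($o = 5 \cdot 5 = 25$)
$d{\left(f \right)} = 3 + f - f^{2}$ ($d{\left(f \right)} = 3 - \left(f f - f\right) = 3 - \left(f^{2} - f\right) = 3 + f - f^{2}$)
$P = - \frac{5}{3}$ ($P = \left(- \frac{1}{9}\right) 15 = - \frac{5}{3} \approx -1.6667$)
$- v{\left(d{\left(o \right)} \right)} - P = - (3 + 25 - 25^{2}) - - \frac{5}{3} = - (3 + 25 - 625) + \frac{5}{3} = \left(-1\right) \left(-597\right) + \frac{5}{3} = 597 + \frac{5}{3} = \frac{1796}{3}$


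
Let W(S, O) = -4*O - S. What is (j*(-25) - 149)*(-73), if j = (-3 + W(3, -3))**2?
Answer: 76577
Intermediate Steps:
W(S, O) = -S - 4*O
j = 36 (j = (-3 + (-1*3 - 4*(-3)))**2 = (-3 + (-3 + 12))**2 = (-3 + 9)**2 = 6**2 = 36)
(j*(-25) - 149)*(-73) = (36*(-25) - 149)*(-73) = (-900 - 149)*(-73) = -1049*(-73) = 76577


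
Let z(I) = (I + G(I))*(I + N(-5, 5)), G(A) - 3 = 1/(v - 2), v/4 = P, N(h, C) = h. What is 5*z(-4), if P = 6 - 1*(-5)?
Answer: 615/14 ≈ 43.929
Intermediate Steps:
P = 11 (P = 6 + 5 = 11)
v = 44 (v = 4*11 = 44)
G(A) = 127/42 (G(A) = 3 + 1/(44 - 2) = 3 + 1/42 = 127/42)
z(I) = (-5 + I)*(127/42 + I) (z(I) = (I + 127/42)*(I - 5) = (127/42 + I)*(-5 + I) = (-5 + I)*(127/42 + I))
5*z(-4) = 5*(-635/42 + (-4)**2 - 83/42*(-4)) = 5*(-635/42 + 16 + 166/21) = 5*(123/14) = 615/14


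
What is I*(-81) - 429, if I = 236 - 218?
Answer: -1887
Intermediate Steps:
I = 18
I*(-81) - 429 = 18*(-81) - 429 = -1458 - 429 = -1887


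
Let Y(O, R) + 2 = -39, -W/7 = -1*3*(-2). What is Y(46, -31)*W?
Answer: 1722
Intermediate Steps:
W = -42 (W = -7*(-1*3)*(-2) = -(-21)*(-2) = -7*6 = -42)
Y(O, R) = -41 (Y(O, R) = -2 - 39 = -41)
Y(46, -31)*W = -41*(-42) = 1722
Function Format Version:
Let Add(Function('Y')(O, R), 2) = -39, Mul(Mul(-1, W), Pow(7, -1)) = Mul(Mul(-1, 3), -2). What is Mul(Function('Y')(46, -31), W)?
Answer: 1722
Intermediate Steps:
W = -42 (W = Mul(-7, Mul(Mul(-1, 3), -2)) = Mul(-7, Mul(-3, -2)) = Mul(-7, 6) = -42)
Function('Y')(O, R) = -41 (Function('Y')(O, R) = Add(-2, -39) = -41)
Mul(Function('Y')(46, -31), W) = Mul(-41, -42) = 1722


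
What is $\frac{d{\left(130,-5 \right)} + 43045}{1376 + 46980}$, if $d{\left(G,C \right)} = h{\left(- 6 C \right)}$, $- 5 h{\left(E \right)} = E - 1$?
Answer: $\frac{53799}{60445} \approx 0.89005$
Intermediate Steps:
$h{\left(E \right)} = \frac{1}{5} - \frac{E}{5}$ ($h{\left(E \right)} = - \frac{E - 1}{5} = - \frac{-1 + E}{5} = \frac{1}{5} - \frac{E}{5}$)
$d{\left(G,C \right)} = \frac{1}{5} + \frac{6 C}{5}$ ($d{\left(G,C \right)} = \frac{1}{5} - \frac{\left(-6\right) C}{5} = \frac{1}{5} + \frac{6 C}{5}$)
$\frac{d{\left(130,-5 \right)} + 43045}{1376 + 46980} = \frac{\left(\frac{1}{5} + \frac{6}{5} \left(-5\right)\right) + 43045}{1376 + 46980} = \frac{\left(\frac{1}{5} - 6\right) + 43045}{48356} = \left(- \frac{29}{5} + 43045\right) \frac{1}{48356} = \frac{215196}{5} \cdot \frac{1}{48356} = \frac{53799}{60445}$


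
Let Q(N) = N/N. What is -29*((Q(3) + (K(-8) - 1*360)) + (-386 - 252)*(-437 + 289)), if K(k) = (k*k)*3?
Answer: -2733453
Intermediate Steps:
K(k) = 3*k**2 (K(k) = k**2*3 = 3*k**2)
Q(N) = 1
-29*((Q(3) + (K(-8) - 1*360)) + (-386 - 252)*(-437 + 289)) = -29*((1 + (3*(-8)**2 - 1*360)) + (-386 - 252)*(-437 + 289)) = -29*((1 + (3*64 - 360)) - 638*(-148)) = -29*((1 + (192 - 360)) + 94424) = -29*((1 - 168) + 94424) = -29*(-167 + 94424) = -29*94257 = -2733453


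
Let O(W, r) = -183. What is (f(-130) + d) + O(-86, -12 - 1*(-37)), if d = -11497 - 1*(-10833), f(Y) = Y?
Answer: -977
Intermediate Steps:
d = -664 (d = -11497 + 10833 = -664)
(f(-130) + d) + O(-86, -12 - 1*(-37)) = (-130 - 664) - 183 = -794 - 183 = -977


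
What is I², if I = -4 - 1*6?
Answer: 100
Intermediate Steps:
I = -10 (I = -4 - 6 = -10)
I² = (-10)² = 100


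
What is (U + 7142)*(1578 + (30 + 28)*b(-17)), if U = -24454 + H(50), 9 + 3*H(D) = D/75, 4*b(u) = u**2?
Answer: -1797845321/18 ≈ -9.9880e+7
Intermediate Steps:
b(u) = u**2/4
H(D) = -3 + D/225 (H(D) = -3 + (D/75)/3 = -3 + D/225)
U = -220111/9 (U = -24454 + (-3 + (1/225)*50) = -24454 + (-3 + 2/9) = -24454 - 25/9 = -220111/9 ≈ -24457.)
(U + 7142)*(1578 + (30 + 28)*b(-17)) = (-220111/9 + 7142)*(1578 + (30 + 28)*((1/4)*(-17)**2)) = -155833*(1578 + 58*((1/4)*289))/9 = -155833*(1578 + 58*(289/4))/9 = -155833*(1578 + 8381/2)/9 = -155833/9*11537/2 = -1797845321/18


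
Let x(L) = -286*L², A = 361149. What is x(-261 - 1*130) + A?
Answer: -43362817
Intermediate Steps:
x(-261 - 1*130) + A = -286*(-261 - 1*130)² + 361149 = -286*(-261 - 130)² + 361149 = -286*(-391)² + 361149 = -286*152881 + 361149 = -43723966 + 361149 = -43362817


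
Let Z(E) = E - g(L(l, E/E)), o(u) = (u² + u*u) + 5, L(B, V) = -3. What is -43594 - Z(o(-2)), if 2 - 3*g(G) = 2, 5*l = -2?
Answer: -43607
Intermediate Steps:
l = -⅖ (l = (⅕)*(-2) = -⅖ ≈ -0.40000)
g(G) = 0 (g(G) = ⅔ - ⅓*2 = ⅔ - ⅔ = 0)
o(u) = 5 + 2*u² (o(u) = (u² + u²) + 5 = 2*u² + 5 = 5 + 2*u²)
Z(E) = E (Z(E) = E - 1*0 = E + 0 = E)
-43594 - Z(o(-2)) = -43594 - (5 + 2*(-2)²) = -43594 - (5 + 2*4) = -43594 - (5 + 8) = -43594 - 1*13 = -43594 - 13 = -43607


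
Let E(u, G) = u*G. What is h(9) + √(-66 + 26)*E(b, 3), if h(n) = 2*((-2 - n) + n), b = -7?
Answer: -4 - 42*I*√10 ≈ -4.0 - 132.82*I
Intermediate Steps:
E(u, G) = G*u
h(n) = -4 (h(n) = 2*(-2) = -4)
h(9) + √(-66 + 26)*E(b, 3) = -4 + √(-66 + 26)*(3*(-7)) = -4 + √(-40)*(-21) = -4 + (2*I*√10)*(-21) = -4 - 42*I*√10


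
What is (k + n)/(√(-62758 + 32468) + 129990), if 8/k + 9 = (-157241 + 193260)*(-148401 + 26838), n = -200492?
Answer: -1901904924801041440/1233111866572348089 + 43893490071568*I*√30290/3699335599717044267 ≈ -1.5424 + 0.002065*I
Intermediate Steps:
k = -4/2189288853 (k = 8/(-9 + (-157241 + 193260)*(-148401 + 26838)) = 8/(-9 + 36019*(-121563)) = 8/(-9 - 4378577697) = 8/(-4378577706) = 8*(-1/4378577706) = -4/2189288853 ≈ -1.8271e-9)
(k + n)/(√(-62758 + 32468) + 129990) = (-4/2189288853 - 200492)/(√(-62758 + 32468) + 129990) = -438934900715680/(2189288853*(√(-30290) + 129990)) = -438934900715680/(2189288853*(I*√30290 + 129990)) = -438934900715680/(2189288853*(129990 + I*√30290))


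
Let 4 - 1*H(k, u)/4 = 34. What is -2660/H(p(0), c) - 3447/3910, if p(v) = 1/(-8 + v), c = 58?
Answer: 124837/5865 ≈ 21.285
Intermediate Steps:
H(k, u) = -120 (H(k, u) = 16 - 4*34 = 16 - 136 = -120)
-2660/H(p(0), c) - 3447/3910 = -2660/(-120) - 3447/3910 = -2660*(-1/120) - 3447*1/3910 = 133/6 - 3447/3910 = 124837/5865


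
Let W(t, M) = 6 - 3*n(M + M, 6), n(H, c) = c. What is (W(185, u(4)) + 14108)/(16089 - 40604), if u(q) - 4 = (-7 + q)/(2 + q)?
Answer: -14096/24515 ≈ -0.57500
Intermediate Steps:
u(q) = 4 + (-7 + q)/(2 + q)
W(t, M) = -12 (W(t, M) = 6 - 3*6 = 6 - 18 = -12)
(W(185, u(4)) + 14108)/(16089 - 40604) = (-12 + 14108)/(16089 - 40604) = 14096/(-24515) = 14096*(-1/24515) = -14096/24515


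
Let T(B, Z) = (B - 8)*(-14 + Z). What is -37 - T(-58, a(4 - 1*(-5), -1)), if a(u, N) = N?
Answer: -1027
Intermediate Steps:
T(B, Z) = (-14 + Z)*(-8 + B) (T(B, Z) = (-8 + B)*(-14 + Z) = (-14 + Z)*(-8 + B))
-37 - T(-58, a(4 - 1*(-5), -1)) = -37 - (112 - 14*(-58) - 8*(-1) - 58*(-1)) = -37 - (112 + 812 + 8 + 58) = -37 - 1*990 = -37 - 990 = -1027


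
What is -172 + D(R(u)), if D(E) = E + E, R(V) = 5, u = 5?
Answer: -162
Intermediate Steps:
D(E) = 2*E
-172 + D(R(u)) = -172 + 2*5 = -172 + 10 = -162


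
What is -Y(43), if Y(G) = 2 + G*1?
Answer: -45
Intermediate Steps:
Y(G) = 2 + G
-Y(43) = -(2 + 43) = -1*45 = -45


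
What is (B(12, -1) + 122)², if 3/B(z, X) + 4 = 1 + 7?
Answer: 241081/16 ≈ 15068.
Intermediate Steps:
B(z, X) = ¾ (B(z, X) = 3/(-4 + (1 + 7)) = 3/(-4 + 8) = 3/4 = 3*(¼) = ¾)
(B(12, -1) + 122)² = (¾ + 122)² = (491/4)² = 241081/16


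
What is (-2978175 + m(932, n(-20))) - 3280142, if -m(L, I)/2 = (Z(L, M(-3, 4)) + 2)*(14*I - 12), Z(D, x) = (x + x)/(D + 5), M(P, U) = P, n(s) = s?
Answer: -5862952117/937 ≈ -6.2572e+6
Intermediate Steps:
Z(D, x) = 2*x/(5 + D) (Z(D, x) = (2*x)/(5 + D) = 2*x/(5 + D))
m(L, I) = -2*(-12 + 14*I)*(2 - 6/(5 + L)) (m(L, I) = -2*(2*(-3)/(5 + L) + 2)*(14*I - 12) = -2*(-6/(5 + L) + 2)*(-12 + 14*I) = -2*(2 - 6/(5 + L))*(-12 + 14*I) = -2*(-12 + 14*I)*(2 - 6/(5 + L)))
(-2978175 + m(932, n(-20))) - 3280142 = (-2978175 + 8*(12 - 14*(-20) + 6*932 - 7*(-20)*932)/(5 + 932)) - 3280142 = (-2978175 + 8*(12 + 280 + 5592 + 130480)/937) - 3280142 = (-2978175 + 8*(1/937)*136364) - 3280142 = (-2978175 + 1090912/937) - 3280142 = -2789459063/937 - 3280142 = -5862952117/937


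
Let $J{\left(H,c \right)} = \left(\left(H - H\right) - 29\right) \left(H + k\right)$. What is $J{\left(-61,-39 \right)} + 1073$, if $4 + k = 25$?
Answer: $2233$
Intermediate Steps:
$k = 21$ ($k = -4 + 25 = 21$)
$J{\left(H,c \right)} = -609 - 29 H$ ($J{\left(H,c \right)} = \left(\left(H - H\right) - 29\right) \left(H + 21\right) = \left(0 - 29\right) \left(21 + H\right) = - 29 \left(21 + H\right) = -609 - 29 H$)
$J{\left(-61,-39 \right)} + 1073 = \left(-609 - -1769\right) + 1073 = \left(-609 + 1769\right) + 1073 = 1160 + 1073 = 2233$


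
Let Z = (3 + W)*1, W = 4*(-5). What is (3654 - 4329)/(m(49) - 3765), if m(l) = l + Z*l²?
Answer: 675/44533 ≈ 0.015157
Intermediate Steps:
W = -20
Z = -17 (Z = (3 - 20)*1 = -17*1 = -17)
m(l) = l - 17*l²
(3654 - 4329)/(m(49) - 3765) = (3654 - 4329)/(49*(1 - 17*49) - 3765) = -675/(49*(1 - 833) - 3765) = -675/(49*(-832) - 3765) = -675/(-40768 - 3765) = -675/(-44533) = -675*(-1/44533) = 675/44533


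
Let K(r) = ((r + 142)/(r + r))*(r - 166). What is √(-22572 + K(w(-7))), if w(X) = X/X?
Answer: I*√137478/2 ≈ 185.39*I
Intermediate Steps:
w(X) = 1
K(r) = (-166 + r)*(142 + r)/(2*r) (K(r) = ((142 + r)/((2*r)))*(-166 + r) = ((142 + r)*(1/(2*r)))*(-166 + r) = ((142 + r)/(2*r))*(-166 + r) = (-166 + r)*(142 + r)/(2*r))
√(-22572 + K(w(-7))) = √(-22572 + (-12 + (½)*1 - 11786/1)) = √(-22572 + (-12 + ½ - 11786*1)) = √(-22572 + (-12 + ½ - 11786)) = √(-22572 - 23595/2) = √(-68739/2) = I*√137478/2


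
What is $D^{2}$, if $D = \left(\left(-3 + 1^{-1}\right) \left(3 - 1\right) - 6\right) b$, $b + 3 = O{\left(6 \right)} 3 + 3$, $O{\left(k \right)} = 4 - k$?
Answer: $3600$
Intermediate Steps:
$b = -6$ ($b = -3 + \left(\left(4 - 6\right) 3 + 3\right) = -3 + \left(\left(-2\right) 3 + 3\right) = -3 + \left(-6 + 3\right) = -3 - 3 = -6$)
$D = 60$ ($D = \left(\left(-3 + 1^{-1}\right) \left(3 - 1\right) - 6\right) \left(-6\right) = \left(\left(-3 + 1\right) 2 - 6\right) \left(-6\right) = \left(\left(-2\right) 2 - 6\right) \left(-6\right) = \left(-4 - 6\right) \left(-6\right) = \left(-10\right) \left(-6\right) = 60$)
$D^{2} = 60^{2} = 3600$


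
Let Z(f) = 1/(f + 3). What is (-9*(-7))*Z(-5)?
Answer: -63/2 ≈ -31.500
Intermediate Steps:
Z(f) = 1/(3 + f)
(-9*(-7))*Z(-5) = (-9*(-7))/(3 - 5) = 63/(-2) = 63*(-½) = -63/2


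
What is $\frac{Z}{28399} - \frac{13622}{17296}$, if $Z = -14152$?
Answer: $- \frac{315812085}{245594552} \approx -1.2859$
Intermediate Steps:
$\frac{Z}{28399} - \frac{13622}{17296} = - \frac{14152}{28399} - \frac{13622}{17296} = \left(-14152\right) \frac{1}{28399} - \frac{6811}{8648} = - \frac{14152}{28399} - \frac{6811}{8648} = - \frac{315812085}{245594552}$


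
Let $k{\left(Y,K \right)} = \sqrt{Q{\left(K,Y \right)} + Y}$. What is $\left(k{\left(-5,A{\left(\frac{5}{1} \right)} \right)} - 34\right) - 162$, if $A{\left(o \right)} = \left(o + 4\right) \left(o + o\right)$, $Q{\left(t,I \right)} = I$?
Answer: $-196 + i \sqrt{10} \approx -196.0 + 3.1623 i$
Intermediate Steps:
$A{\left(o \right)} = 2 o \left(4 + o\right)$ ($A{\left(o \right)} = \left(4 + o\right) 2 o = 2 o \left(4 + o\right)$)
$k{\left(Y,K \right)} = \sqrt{2} \sqrt{Y}$ ($k{\left(Y,K \right)} = \sqrt{Y + Y} = \sqrt{2 Y} = \sqrt{2} \sqrt{Y}$)
$\left(k{\left(-5,A{\left(\frac{5}{1} \right)} \right)} - 34\right) - 162 = \left(\sqrt{2} \sqrt{-5} - 34\right) - 162 = \left(\sqrt{2} i \sqrt{5} - 34\right) - 162 = \left(i \sqrt{10} - 34\right) - 162 = \left(-34 + i \sqrt{10}\right) - 162 = -196 + i \sqrt{10}$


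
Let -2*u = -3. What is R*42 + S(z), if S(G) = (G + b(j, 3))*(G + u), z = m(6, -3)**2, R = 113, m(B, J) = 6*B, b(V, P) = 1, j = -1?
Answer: 3375207/2 ≈ 1.6876e+6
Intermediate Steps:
u = 3/2 (u = -1/2*(-3) = 3/2 ≈ 1.5000)
z = 1296 (z = (6*6)**2 = 36**2 = 1296)
S(G) = (1 + G)*(3/2 + G) (S(G) = (G + 1)*(G + 3/2) = (1 + G)*(3/2 + G))
R*42 + S(z) = 113*42 + (3/2 + 1296**2 + (5/2)*1296) = 4746 + (3/2 + 1679616 + 3240) = 4746 + 3365715/2 = 3375207/2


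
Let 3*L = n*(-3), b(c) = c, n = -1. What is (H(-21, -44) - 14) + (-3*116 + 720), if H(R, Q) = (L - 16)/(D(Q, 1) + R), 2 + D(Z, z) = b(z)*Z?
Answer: 24001/67 ≈ 358.22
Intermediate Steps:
L = 1 (L = (-1*(-3))/3 = (1/3)*3 = 1)
D(Z, z) = -2 + Z*z (D(Z, z) = -2 + z*Z = -2 + Z*z)
H(R, Q) = -15/(-2 + Q + R) (H(R, Q) = (1 - 16)/((-2 + Q*1) + R) = -15/((-2 + Q) + R) = -15/(-2 + Q + R))
(H(-21, -44) - 14) + (-3*116 + 720) = (-15/(-2 - 44 - 21) - 14) + (-3*116 + 720) = (-15/(-67) - 14) + (-348 + 720) = (-15*(-1/67) - 14) + 372 = (15/67 - 14) + 372 = -923/67 + 372 = 24001/67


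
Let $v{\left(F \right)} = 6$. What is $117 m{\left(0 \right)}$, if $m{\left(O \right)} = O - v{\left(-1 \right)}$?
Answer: $-702$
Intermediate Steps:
$m{\left(O \right)} = -6 + O$ ($m{\left(O \right)} = O - 6 = -6 + O$)
$117 m{\left(0 \right)} = 117 \left(-6 + 0\right) = 117 \left(-6\right) = -702$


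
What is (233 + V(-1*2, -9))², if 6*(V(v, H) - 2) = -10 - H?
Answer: 1985281/36 ≈ 55147.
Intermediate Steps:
V(v, H) = ⅓ - H/6 (V(v, H) = 2 + (-10 - H)/6 = 2 + (-5/3 - H/6) = ⅓ - H/6)
(233 + V(-1*2, -9))² = (233 + (⅓ - ⅙*(-9)))² = (233 + (⅓ + 3/2))² = (233 + 11/6)² = (1409/6)² = 1985281/36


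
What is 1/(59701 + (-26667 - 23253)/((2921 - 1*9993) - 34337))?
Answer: 13803/824069543 ≈ 1.6750e-5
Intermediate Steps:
1/(59701 + (-26667 - 23253)/((2921 - 1*9993) - 34337)) = 1/(59701 - 49920/((2921 - 9993) - 34337)) = 1/(59701 - 49920/(-7072 - 34337)) = 1/(59701 - 49920/(-41409)) = 1/(59701 - 49920*(-1/41409)) = 1/(59701 + 16640/13803) = 1/(824069543/13803) = 13803/824069543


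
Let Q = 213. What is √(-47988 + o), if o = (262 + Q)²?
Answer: √177637 ≈ 421.47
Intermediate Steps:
o = 225625 (o = (262 + 213)² = 475² = 225625)
√(-47988 + o) = √(-47988 + 225625) = √177637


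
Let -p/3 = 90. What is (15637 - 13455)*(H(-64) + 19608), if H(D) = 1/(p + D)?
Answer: 7145036461/167 ≈ 4.2785e+7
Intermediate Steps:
p = -270 (p = -3*90 = -270)
H(D) = 1/(-270 + D)
(15637 - 13455)*(H(-64) + 19608) = (15637 - 13455)*(1/(-270 - 64) + 19608) = 2182*(1/(-334) + 19608) = 2182*(-1/334 + 19608) = 2182*(6549071/334) = 7145036461/167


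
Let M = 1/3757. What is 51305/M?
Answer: 192752885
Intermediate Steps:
M = 1/3757 ≈ 0.00026617
51305/M = 51305/(1/3757) = 51305*3757 = 192752885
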